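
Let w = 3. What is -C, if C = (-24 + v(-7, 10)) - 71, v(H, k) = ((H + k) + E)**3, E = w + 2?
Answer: -417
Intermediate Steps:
E = 5 (E = 3 + 2 = 5)
v(H, k) = (5 + H + k)**3 (v(H, k) = ((H + k) + 5)**3 = (5 + H + k)**3)
C = 417 (C = (-24 + (5 - 7 + 10)**3) - 71 = (-24 + 8**3) - 71 = (-24 + 512) - 71 = 488 - 71 = 417)
-C = -1*417 = -417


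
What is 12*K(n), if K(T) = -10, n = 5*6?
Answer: -120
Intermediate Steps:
n = 30
12*K(n) = 12*(-10) = -120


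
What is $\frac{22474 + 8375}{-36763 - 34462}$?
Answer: $- \frac{4407}{10175} \approx -0.43312$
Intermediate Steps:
$\frac{22474 + 8375}{-36763 - 34462} = \frac{30849}{-71225} = 30849 \left(- \frac{1}{71225}\right) = - \frac{4407}{10175}$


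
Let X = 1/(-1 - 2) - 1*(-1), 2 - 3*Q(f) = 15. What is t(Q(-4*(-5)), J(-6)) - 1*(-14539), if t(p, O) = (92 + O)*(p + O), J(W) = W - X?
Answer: 40801/3 ≈ 13600.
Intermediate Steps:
Q(f) = -13/3 (Q(f) = 2/3 - 1/3*15 = 2/3 - 5 = -13/3)
X = 2/3 (X = 1/(-3) + 1 = -1/3 + 1 = 2/3 ≈ 0.66667)
J(W) = -2/3 + W (J(W) = W - 1*2/3 = W - 2/3 = -2/3 + W)
t(p, O) = (92 + O)*(O + p)
t(Q(-4*(-5)), J(-6)) - 1*(-14539) = ((-2/3 - 6)**2 + 92*(-2/3 - 6) + 92*(-13/3) + (-2/3 - 6)*(-13/3)) - 1*(-14539) = ((-20/3)**2 + 92*(-20/3) - 1196/3 - 20/3*(-13/3)) + 14539 = (400/9 - 1840/3 - 1196/3 + 260/9) + 14539 = -2816/3 + 14539 = 40801/3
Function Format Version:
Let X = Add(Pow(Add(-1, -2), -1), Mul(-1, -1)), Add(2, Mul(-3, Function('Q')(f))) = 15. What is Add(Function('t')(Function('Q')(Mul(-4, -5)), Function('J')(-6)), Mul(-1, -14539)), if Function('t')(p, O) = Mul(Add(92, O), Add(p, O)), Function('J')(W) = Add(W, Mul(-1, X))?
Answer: Rational(40801, 3) ≈ 13600.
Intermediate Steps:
Function('Q')(f) = Rational(-13, 3) (Function('Q')(f) = Add(Rational(2, 3), Mul(Rational(-1, 3), 15)) = Add(Rational(2, 3), -5) = Rational(-13, 3))
X = Rational(2, 3) (X = Add(Pow(-3, -1), 1) = Add(Rational(-1, 3), 1) = Rational(2, 3) ≈ 0.66667)
Function('J')(W) = Add(Rational(-2, 3), W) (Function('J')(W) = Add(W, Mul(-1, Rational(2, 3))) = Add(W, Rational(-2, 3)) = Add(Rational(-2, 3), W))
Function('t')(p, O) = Mul(Add(92, O), Add(O, p))
Add(Function('t')(Function('Q')(Mul(-4, -5)), Function('J')(-6)), Mul(-1, -14539)) = Add(Add(Pow(Add(Rational(-2, 3), -6), 2), Mul(92, Add(Rational(-2, 3), -6)), Mul(92, Rational(-13, 3)), Mul(Add(Rational(-2, 3), -6), Rational(-13, 3))), Mul(-1, -14539)) = Add(Add(Pow(Rational(-20, 3), 2), Mul(92, Rational(-20, 3)), Rational(-1196, 3), Mul(Rational(-20, 3), Rational(-13, 3))), 14539) = Add(Add(Rational(400, 9), Rational(-1840, 3), Rational(-1196, 3), Rational(260, 9)), 14539) = Add(Rational(-2816, 3), 14539) = Rational(40801, 3)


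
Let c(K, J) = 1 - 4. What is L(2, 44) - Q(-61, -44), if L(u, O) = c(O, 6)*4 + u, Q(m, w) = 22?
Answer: -32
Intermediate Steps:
c(K, J) = -3
L(u, O) = -12 + u (L(u, O) = -3*4 + u = -12 + u)
L(2, 44) - Q(-61, -44) = (-12 + 2) - 1*22 = -10 - 22 = -32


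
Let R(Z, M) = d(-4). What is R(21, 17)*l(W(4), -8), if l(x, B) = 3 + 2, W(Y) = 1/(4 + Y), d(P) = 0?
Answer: 0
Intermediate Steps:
R(Z, M) = 0
l(x, B) = 5
R(21, 17)*l(W(4), -8) = 0*5 = 0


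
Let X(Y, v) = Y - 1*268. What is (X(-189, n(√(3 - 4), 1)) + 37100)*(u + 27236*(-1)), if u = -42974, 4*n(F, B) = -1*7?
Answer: -2572705030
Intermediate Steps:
n(F, B) = -7/4 (n(F, B) = (-1*7)/4 = (¼)*(-7) = -7/4)
X(Y, v) = -268 + Y (X(Y, v) = Y - 268 = -268 + Y)
(X(-189, n(√(3 - 4), 1)) + 37100)*(u + 27236*(-1)) = ((-268 - 189) + 37100)*(-42974 + 27236*(-1)) = (-457 + 37100)*(-42974 - 27236) = 36643*(-70210) = -2572705030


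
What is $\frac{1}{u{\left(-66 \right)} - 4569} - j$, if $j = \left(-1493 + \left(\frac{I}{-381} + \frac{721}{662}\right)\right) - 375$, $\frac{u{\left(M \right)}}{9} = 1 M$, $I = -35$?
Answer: $\frac{810337627751}{434074062} \approx 1866.8$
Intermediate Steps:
$u{\left(M \right)} = 9 M$ ($u{\left(M \right)} = 9 \cdot 1 M = 9 M$)
$j = - \frac{470852825}{252222}$ ($j = \left(-1493 + \left(- \frac{35}{-381} + \frac{721}{662}\right)\right) - 375 = \left(-1493 + \left(\left(-35\right) \left(- \frac{1}{381}\right) + 721 \cdot \frac{1}{662}\right)\right) - 375 = \left(-1493 + \left(\frac{35}{381} + \frac{721}{662}\right)\right) - 375 = \left(-1493 + \frac{297871}{252222}\right) - 375 = - \frac{376269575}{252222} - 375 = - \frac{470852825}{252222} \approx -1866.8$)
$\frac{1}{u{\left(-66 \right)} - 4569} - j = \frac{1}{9 \left(-66\right) - 4569} - - \frac{470852825}{252222} = \frac{1}{-594 - 4569} + \frac{470852825}{252222} = \frac{1}{-5163} + \frac{470852825}{252222} = - \frac{1}{5163} + \frac{470852825}{252222} = \frac{810337627751}{434074062}$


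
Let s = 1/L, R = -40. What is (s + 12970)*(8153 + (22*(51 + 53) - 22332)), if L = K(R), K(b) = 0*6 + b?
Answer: -6169038909/40 ≈ -1.5423e+8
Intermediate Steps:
K(b) = b (K(b) = 0 + b = b)
L = -40
s = -1/40 (s = 1/(-40) = -1/40 ≈ -0.025000)
(s + 12970)*(8153 + (22*(51 + 53) - 22332)) = (-1/40 + 12970)*(8153 + (22*(51 + 53) - 22332)) = 518799*(8153 + (22*104 - 22332))/40 = 518799*(8153 + (2288 - 22332))/40 = 518799*(8153 - 20044)/40 = (518799/40)*(-11891) = -6169038909/40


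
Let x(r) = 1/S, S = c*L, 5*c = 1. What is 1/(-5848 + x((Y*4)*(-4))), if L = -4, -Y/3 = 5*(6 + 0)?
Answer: -4/23397 ≈ -0.00017096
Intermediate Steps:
Y = -90 (Y = -15*(6 + 0) = -15*6 = -3*30 = -90)
c = 1/5 (c = (1/5)*1 = 1/5 ≈ 0.20000)
S = -4/5 (S = (1/5)*(-4) = -4/5 ≈ -0.80000)
x(r) = -5/4 (x(r) = 1/(-4/5) = -5/4)
1/(-5848 + x((Y*4)*(-4))) = 1/(-5848 - 5/4) = 1/(-23397/4) = -4/23397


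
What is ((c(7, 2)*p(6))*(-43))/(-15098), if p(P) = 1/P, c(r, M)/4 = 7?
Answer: 301/22647 ≈ 0.013291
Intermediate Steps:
c(r, M) = 28 (c(r, M) = 4*7 = 28)
((c(7, 2)*p(6))*(-43))/(-15098) = ((28/6)*(-43))/(-15098) = ((28*(⅙))*(-43))*(-1/15098) = ((14/3)*(-43))*(-1/15098) = -602/3*(-1/15098) = 301/22647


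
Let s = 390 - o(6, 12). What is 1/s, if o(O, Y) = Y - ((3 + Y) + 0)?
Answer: 1/393 ≈ 0.0025445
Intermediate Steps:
o(O, Y) = -3 (o(O, Y) = Y - (3 + Y) = Y + (-3 - Y) = -3)
s = 393 (s = 390 - 1*(-3) = 390 + 3 = 393)
1/s = 1/393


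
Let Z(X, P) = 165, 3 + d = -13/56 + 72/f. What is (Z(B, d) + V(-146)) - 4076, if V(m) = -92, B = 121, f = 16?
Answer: -4003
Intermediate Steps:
d = 71/56 (d = -3 + (-13/56 + 72/16) = -3 + (-13*1/56 + 72*(1/16)) = -3 + (-13/56 + 9/2) = -3 + 239/56 = 71/56 ≈ 1.2679)
(Z(B, d) + V(-146)) - 4076 = (165 - 92) - 4076 = 73 - 4076 = -4003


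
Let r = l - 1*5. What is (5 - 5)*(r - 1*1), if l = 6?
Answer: 0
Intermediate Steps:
r = 1 (r = 6 - 1*5 = 6 - 5 = 1)
(5 - 5)*(r - 1*1) = (5 - 5)*(1 - 1*1) = 0*(1 - 1) = 0*0 = 0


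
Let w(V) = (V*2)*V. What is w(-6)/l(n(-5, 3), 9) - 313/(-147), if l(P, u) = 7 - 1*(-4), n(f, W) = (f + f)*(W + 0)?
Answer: 14027/1617 ≈ 8.6747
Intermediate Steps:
n(f, W) = 2*W*f (n(f, W) = (2*f)*W = 2*W*f)
w(V) = 2*V² (w(V) = (2*V)*V = 2*V²)
l(P, u) = 11 (l(P, u) = 7 + 4 = 11)
w(-6)/l(n(-5, 3), 9) - 313/(-147) = (2*(-6)²)/11 - 313/(-147) = (2*36)*(1/11) - 313*(-1/147) = 72*(1/11) + 313/147 = 72/11 + 313/147 = 14027/1617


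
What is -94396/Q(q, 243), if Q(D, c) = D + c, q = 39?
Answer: -47198/141 ≈ -334.74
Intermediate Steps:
-94396/Q(q, 243) = -94396/(39 + 243) = -94396/282 = -94396*1/282 = -47198/141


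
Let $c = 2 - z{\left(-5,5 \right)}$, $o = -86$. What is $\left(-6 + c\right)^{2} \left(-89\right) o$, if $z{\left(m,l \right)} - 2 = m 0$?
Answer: $275544$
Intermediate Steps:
$z{\left(m,l \right)} = 2$ ($z{\left(m,l \right)} = 2 + m 0 = 2 + 0 = 2$)
$c = 0$ ($c = 2 - 2 = 0$)
$\left(-6 + c\right)^{2} \left(-89\right) o = \left(-6 + 0\right)^{2} \left(-89\right) \left(-86\right) = \left(-6\right)^{2} \left(-89\right) \left(-86\right) = 36 \left(-89\right) \left(-86\right) = \left(-3204\right) \left(-86\right) = 275544$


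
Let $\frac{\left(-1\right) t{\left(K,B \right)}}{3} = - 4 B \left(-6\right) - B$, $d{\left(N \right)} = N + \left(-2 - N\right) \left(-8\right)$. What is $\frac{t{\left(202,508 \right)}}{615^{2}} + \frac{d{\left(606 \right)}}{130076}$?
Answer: $- \frac{415088867}{8199665850} \approx -0.050623$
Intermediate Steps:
$d{\left(N \right)} = 16 + 9 N$ ($d{\left(N \right)} = N + \left(16 + 8 N\right) = 16 + 9 N$)
$t{\left(K,B \right)} = - 69 B$ ($t{\left(K,B \right)} = - 3 \left(- 4 B \left(-6\right) - B\right) = - 3 \left(24 B - B\right) = - 3 \cdot 23 B = - 69 B$)
$\frac{t{\left(202,508 \right)}}{615^{2}} + \frac{d{\left(606 \right)}}{130076} = \frac{\left(-69\right) 508}{615^{2}} + \frac{16 + 9 \cdot 606}{130076} = - \frac{35052}{378225} + \left(16 + 5454\right) \frac{1}{130076} = \left(-35052\right) \frac{1}{378225} + 5470 \cdot \frac{1}{130076} = - \frac{11684}{126075} + \frac{2735}{65038} = - \frac{415088867}{8199665850}$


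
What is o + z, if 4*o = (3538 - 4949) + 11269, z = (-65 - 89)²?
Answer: 52361/2 ≈ 26181.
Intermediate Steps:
z = 23716 (z = (-154)² = 23716)
o = 4929/2 (o = ((3538 - 4949) + 11269)/4 = (-1411 + 11269)/4 = (¼)*9858 = 4929/2 ≈ 2464.5)
o + z = 4929/2 + 23716 = 52361/2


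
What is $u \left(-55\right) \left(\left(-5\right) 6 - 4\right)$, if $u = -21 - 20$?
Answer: $-76670$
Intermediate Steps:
$u = -41$ ($u = -21 - 20 = -41$)
$u \left(-55\right) \left(\left(-5\right) 6 - 4\right) = \left(-41\right) \left(-55\right) \left(\left(-5\right) 6 - 4\right) = 2255 \left(-30 - 4\right) = 2255 \left(-34\right) = -76670$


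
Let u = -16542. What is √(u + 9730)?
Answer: 2*I*√1703 ≈ 82.535*I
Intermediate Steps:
√(u + 9730) = √(-16542 + 9730) = √(-6812) = 2*I*√1703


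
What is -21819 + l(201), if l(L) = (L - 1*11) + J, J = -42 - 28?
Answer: -21699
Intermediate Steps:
J = -70
l(L) = -81 + L (l(L) = (L - 1*11) - 70 = (L - 11) - 70 = (-11 + L) - 70 = -81 + L)
-21819 + l(201) = -21819 + (-81 + 201) = -21819 + 120 = -21699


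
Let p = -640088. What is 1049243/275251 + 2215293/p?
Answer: 61846239841/176184862088 ≈ 0.35103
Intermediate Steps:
1049243/275251 + 2215293/p = 1049243/275251 + 2215293/(-640088) = 1049243*(1/275251) + 2215293*(-1/640088) = 1049243/275251 - 2215293/640088 = 61846239841/176184862088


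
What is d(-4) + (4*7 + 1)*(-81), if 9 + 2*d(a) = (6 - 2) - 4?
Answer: -4707/2 ≈ -2353.5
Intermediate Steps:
d(a) = -9/2 (d(a) = -9/2 + ((6 - 2) - 4)/2 = -9/2 + (4 - 4)/2 = -9/2 + (½)*0 = -9/2 + 0 = -9/2)
d(-4) + (4*7 + 1)*(-81) = -9/2 + (4*7 + 1)*(-81) = -9/2 + (28 + 1)*(-81) = -9/2 + 29*(-81) = -9/2 - 2349 = -4707/2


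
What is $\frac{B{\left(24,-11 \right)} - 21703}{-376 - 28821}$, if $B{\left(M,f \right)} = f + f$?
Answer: $\frac{21725}{29197} \approx 0.74408$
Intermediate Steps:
$B{\left(M,f \right)} = 2 f$
$\frac{B{\left(24,-11 \right)} - 21703}{-376 - 28821} = \frac{2 \left(-11\right) - 21703}{-376 - 28821} = \frac{-22 - 21703}{-29197} = \left(-21725\right) \left(- \frac{1}{29197}\right) = \frac{21725}{29197}$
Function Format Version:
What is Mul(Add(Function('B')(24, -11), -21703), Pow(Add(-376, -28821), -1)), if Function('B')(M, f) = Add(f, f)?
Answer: Rational(21725, 29197) ≈ 0.74408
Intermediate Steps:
Function('B')(M, f) = Mul(2, f)
Mul(Add(Function('B')(24, -11), -21703), Pow(Add(-376, -28821), -1)) = Mul(Add(Mul(2, -11), -21703), Pow(Add(-376, -28821), -1)) = Mul(Add(-22, -21703), Pow(-29197, -1)) = Mul(-21725, Rational(-1, 29197)) = Rational(21725, 29197)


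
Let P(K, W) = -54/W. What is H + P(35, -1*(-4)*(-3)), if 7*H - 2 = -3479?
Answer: -6891/14 ≈ -492.21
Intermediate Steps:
H = -3477/7 (H = 2/7 + (⅐)*(-3479) = 2/7 - 497 = -3477/7 ≈ -496.71)
H + P(35, -1*(-4)*(-3)) = -3477/7 - 54/(-1*(-4)*(-3)) = -3477/7 - 54/(4*(-3)) = -3477/7 - 54/(-12) = -3477/7 - 54*(-1/12) = -3477/7 + 9/2 = -6891/14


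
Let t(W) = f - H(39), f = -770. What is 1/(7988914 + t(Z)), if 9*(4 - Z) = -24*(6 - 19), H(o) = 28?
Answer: 1/7988116 ≈ 1.2519e-7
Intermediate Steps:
Z = -92/3 (Z = 4 - (-8)*(6 - 19)/3 = 4 - (-8)*(-13)/3 = 4 - ⅑*312 = 4 - 104/3 = -92/3 ≈ -30.667)
t(W) = -798 (t(W) = -770 - 1*28 = -770 - 28 = -798)
1/(7988914 + t(Z)) = 1/(7988914 - 798) = 1/7988116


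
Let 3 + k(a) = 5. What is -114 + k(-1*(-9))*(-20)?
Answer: -154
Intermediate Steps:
k(a) = 2 (k(a) = -3 + 5 = 2)
-114 + k(-1*(-9))*(-20) = -114 + 2*(-20) = -114 - 40 = -154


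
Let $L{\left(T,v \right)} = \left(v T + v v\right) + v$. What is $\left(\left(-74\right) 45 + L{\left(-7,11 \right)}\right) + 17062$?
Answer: $13787$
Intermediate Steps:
$L{\left(T,v \right)} = v + v^{2} + T v$ ($L{\left(T,v \right)} = \left(T v + v^{2}\right) + v = \left(v^{2} + T v\right) + v = v + v^{2} + T v$)
$\left(\left(-74\right) 45 + L{\left(-7,11 \right)}\right) + 17062 = \left(\left(-74\right) 45 + 11 \left(1 - 7 + 11\right)\right) + 17062 = \left(-3330 + 11 \cdot 5\right) + 17062 = \left(-3330 + 55\right) + 17062 = -3275 + 17062 = 13787$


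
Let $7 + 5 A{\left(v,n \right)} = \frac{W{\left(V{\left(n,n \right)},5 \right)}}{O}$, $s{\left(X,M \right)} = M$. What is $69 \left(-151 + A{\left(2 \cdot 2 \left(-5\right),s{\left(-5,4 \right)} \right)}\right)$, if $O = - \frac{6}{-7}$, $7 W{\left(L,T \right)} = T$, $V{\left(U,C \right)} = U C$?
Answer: $- \frac{105041}{10} \approx -10504.0$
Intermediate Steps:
$V{\left(U,C \right)} = C U$
$W{\left(L,T \right)} = \frac{T}{7}$
$O = \frac{6}{7}$ ($O = \left(-6\right) \left(- \frac{1}{7}\right) = \frac{6}{7} \approx 0.85714$)
$A{\left(v,n \right)} = - \frac{37}{30}$ ($A{\left(v,n \right)} = - \frac{7}{5} + \frac{\frac{1}{7} \cdot 5 \frac{1}{\frac{6}{7}}}{5} = - \frac{7}{5} + \frac{\frac{5}{7} \cdot \frac{7}{6}}{5} = - \frac{7}{5} + \frac{1}{5} \cdot \frac{5}{6} = - \frac{7}{5} + \frac{1}{6} = - \frac{37}{30}$)
$69 \left(-151 + A{\left(2 \cdot 2 \left(-5\right),s{\left(-5,4 \right)} \right)}\right) = 69 \left(-151 - \frac{37}{30}\right) = 69 \left(- \frac{4567}{30}\right) = - \frac{105041}{10}$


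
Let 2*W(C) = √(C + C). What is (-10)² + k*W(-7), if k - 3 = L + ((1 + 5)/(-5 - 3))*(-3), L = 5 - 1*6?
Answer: 100 + 17*I*√14/8 ≈ 100.0 + 7.951*I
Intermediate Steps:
W(C) = √2*√C/2 (W(C) = √(C + C)/2 = √(2*C)/2 = (√2*√C)/2 = √2*√C/2)
L = -1 (L = 5 - 6 = -1)
k = 17/4 (k = 3 + (-1 + ((1 + 5)/(-5 - 3))*(-3)) = 3 + (-1 + (6/(-8))*(-3)) = 3 + (-1 + (6*(-⅛))*(-3)) = 3 + (-1 - ¾*(-3)) = 3 + (-1 + 9/4) = 3 + 5/4 = 17/4 ≈ 4.2500)
(-10)² + k*W(-7) = (-10)² + 17*(√2*√(-7)/2)/4 = 100 + 17*(√2*(I*√7)/2)/4 = 100 + 17*(I*√14/2)/4 = 100 + 17*I*√14/8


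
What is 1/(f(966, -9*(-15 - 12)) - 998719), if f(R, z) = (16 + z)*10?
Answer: -1/996129 ≈ -1.0039e-6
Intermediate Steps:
f(R, z) = 160 + 10*z
1/(f(966, -9*(-15 - 12)) - 998719) = 1/((160 + 10*(-9*(-15 - 12))) - 998719) = 1/((160 + 10*(-9*(-27))) - 998719) = 1/((160 + 10*243) - 998719) = 1/((160 + 2430) - 998719) = 1/(2590 - 998719) = 1/(-996129) = -1/996129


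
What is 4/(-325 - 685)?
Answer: -2/505 ≈ -0.0039604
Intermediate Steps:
4/(-325 - 685) = 4/(-1010) = -1/1010*4 = -2/505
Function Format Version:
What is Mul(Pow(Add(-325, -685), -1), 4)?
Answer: Rational(-2, 505) ≈ -0.0039604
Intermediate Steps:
Mul(Pow(Add(-325, -685), -1), 4) = Mul(Pow(-1010, -1), 4) = Mul(Rational(-1, 1010), 4) = Rational(-2, 505)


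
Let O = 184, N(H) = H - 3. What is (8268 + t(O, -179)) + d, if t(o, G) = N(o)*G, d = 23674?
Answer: -457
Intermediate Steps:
N(H) = -3 + H
t(o, G) = G*(-3 + o) (t(o, G) = (-3 + o)*G = G*(-3 + o))
(8268 + t(O, -179)) + d = (8268 - 179*(-3 + 184)) + 23674 = (8268 - 179*181) + 23674 = (8268 - 32399) + 23674 = -24131 + 23674 = -457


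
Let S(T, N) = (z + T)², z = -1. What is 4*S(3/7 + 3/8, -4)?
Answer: 121/784 ≈ 0.15434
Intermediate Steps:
S(T, N) = (-1 + T)²
4*S(3/7 + 3/8, -4) = 4*(-1 + (3/7 + 3/8))² = 4*(-1 + 45/56)² = 4*(-11/56)² = 4*(121/3136) = 121/784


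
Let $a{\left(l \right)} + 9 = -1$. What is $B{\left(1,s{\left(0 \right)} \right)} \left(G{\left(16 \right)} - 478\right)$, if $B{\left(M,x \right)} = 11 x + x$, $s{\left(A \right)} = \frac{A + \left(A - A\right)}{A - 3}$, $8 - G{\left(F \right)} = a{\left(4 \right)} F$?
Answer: $0$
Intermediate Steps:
$a{\left(l \right)} = -10$ ($a{\left(l \right)} = -9 - 1 = -10$)
$G{\left(F \right)} = 8 + 10 F$ ($G{\left(F \right)} = 8 - - 10 F = 8 + 10 F$)
$s{\left(A \right)} = \frac{A}{-3 + A}$ ($s{\left(A \right)} = \frac{A + 0}{-3 + A} = \frac{A}{-3 + A}$)
$B{\left(M,x \right)} = 12 x$
$B{\left(1,s{\left(0 \right)} \right)} \left(G{\left(16 \right)} - 478\right) = 12 \frac{0}{-3 + 0} \left(\left(8 + 10 \cdot 16\right) - 478\right) = 12 \frac{0}{-3} \left(\left(8 + 160\right) - 478\right) = 12 \cdot 0 \left(- \frac{1}{3}\right) \left(168 - 478\right) = 12 \cdot 0 \left(-310\right) = 0 \left(-310\right) = 0$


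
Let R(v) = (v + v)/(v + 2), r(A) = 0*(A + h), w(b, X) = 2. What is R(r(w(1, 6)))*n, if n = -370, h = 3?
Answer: 0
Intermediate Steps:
r(A) = 0 (r(A) = 0*(A + 3) = 0*(3 + A) = 0)
R(v) = 2*v/(2 + v) (R(v) = (2*v)/(2 + v) = 2*v/(2 + v))
R(r(w(1, 6)))*n = (2*0/(2 + 0))*(-370) = (2*0/2)*(-370) = (2*0*(½))*(-370) = 0*(-370) = 0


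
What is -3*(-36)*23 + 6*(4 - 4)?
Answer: 2484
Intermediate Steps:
-3*(-36)*23 + 6*(4 - 4) = 108*23 + 6*0 = 2484 + 0 = 2484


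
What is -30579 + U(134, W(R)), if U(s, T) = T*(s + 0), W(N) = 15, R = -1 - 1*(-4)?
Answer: -28569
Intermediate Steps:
R = 3 (R = -1 + 4 = 3)
U(s, T) = T*s
-30579 + U(134, W(R)) = -30579 + 15*134 = -30579 + 2010 = -28569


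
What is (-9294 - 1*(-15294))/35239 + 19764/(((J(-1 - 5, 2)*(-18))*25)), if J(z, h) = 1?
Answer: -38542422/880975 ≈ -43.750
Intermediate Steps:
(-9294 - 1*(-15294))/35239 + 19764/(((J(-1 - 5, 2)*(-18))*25)) = (-9294 - 1*(-15294))/35239 + 19764/(((1*(-18))*25)) = (-9294 + 15294)*(1/35239) + 19764/((-18*25)) = 6000*(1/35239) + 19764/(-450) = 6000/35239 + 19764*(-1/450) = 6000/35239 - 1098/25 = -38542422/880975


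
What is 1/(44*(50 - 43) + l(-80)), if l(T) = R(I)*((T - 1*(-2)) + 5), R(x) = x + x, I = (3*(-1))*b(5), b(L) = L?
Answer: 1/2498 ≈ 0.00040032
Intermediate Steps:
I = -15 (I = (3*(-1))*5 = -3*5 = -15)
R(x) = 2*x
l(T) = -210 - 30*T (l(T) = (2*(-15))*((T - 1*(-2)) + 5) = -30*((T + 2) + 5) = -30*((2 + T) + 5) = -30*(7 + T) = -210 - 30*T)
1/(44*(50 - 43) + l(-80)) = 1/(44*(50 - 43) + (-210 - 30*(-80))) = 1/(44*7 + (-210 + 2400)) = 1/(308 + 2190) = 1/2498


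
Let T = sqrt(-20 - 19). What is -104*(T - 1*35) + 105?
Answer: 3745 - 104*I*sqrt(39) ≈ 3745.0 - 649.48*I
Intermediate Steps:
T = I*sqrt(39) (T = sqrt(-39) = I*sqrt(39) ≈ 6.245*I)
-104*(T - 1*35) + 105 = -104*(I*sqrt(39) - 1*35) + 105 = -104*(I*sqrt(39) - 35) + 105 = -104*(-35 + I*sqrt(39)) + 105 = (3640 - 104*I*sqrt(39)) + 105 = 3745 - 104*I*sqrt(39)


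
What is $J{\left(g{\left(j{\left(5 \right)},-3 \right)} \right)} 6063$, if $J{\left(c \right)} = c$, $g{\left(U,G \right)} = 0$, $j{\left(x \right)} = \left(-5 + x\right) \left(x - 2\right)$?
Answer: $0$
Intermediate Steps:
$j{\left(x \right)} = \left(-5 + x\right) \left(-2 + x\right)$
$J{\left(g{\left(j{\left(5 \right)},-3 \right)} \right)} 6063 = 0 \cdot 6063 = 0$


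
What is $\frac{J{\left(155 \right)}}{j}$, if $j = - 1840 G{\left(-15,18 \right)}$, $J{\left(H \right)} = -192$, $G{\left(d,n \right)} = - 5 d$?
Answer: $\frac{4}{2875} \approx 0.0013913$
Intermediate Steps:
$j = -138000$ ($j = - 1840 \left(\left(-5\right) \left(-15\right)\right) = \left(-1840\right) 75 = -138000$)
$\frac{J{\left(155 \right)}}{j} = - \frac{192}{-138000} = \left(-192\right) \left(- \frac{1}{138000}\right) = \frac{4}{2875}$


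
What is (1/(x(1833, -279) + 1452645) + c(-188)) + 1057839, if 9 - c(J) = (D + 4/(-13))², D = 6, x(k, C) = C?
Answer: 259640683998145/245449854 ≈ 1.0578e+6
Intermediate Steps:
c(J) = -3955/169 (c(J) = 9 - (6 + 4/(-13))² = 9 - (6 + 4*(-1/13))² = 9 - (6 - 4/13)² = 9 - (74/13)² = 9 - 1*5476/169 = 9 - 5476/169 = -3955/169)
(1/(x(1833, -279) + 1452645) + c(-188)) + 1057839 = (1/(-279 + 1452645) - 3955/169) + 1057839 = (1/1452366 - 3955/169) + 1057839 = -5744107361/245449854 + 1057839 = 259640683998145/245449854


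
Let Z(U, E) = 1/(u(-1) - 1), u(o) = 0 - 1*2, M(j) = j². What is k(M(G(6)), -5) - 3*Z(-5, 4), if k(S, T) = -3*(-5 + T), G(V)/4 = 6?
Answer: 31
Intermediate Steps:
G(V) = 24 (G(V) = 4*6 = 24)
u(o) = -2 (u(o) = 0 - 2 = -2)
k(S, T) = 15 - 3*T
Z(U, E) = -⅓ (Z(U, E) = 1/(-2 - 1) = 1/(-3) = -⅓)
k(M(G(6)), -5) - 3*Z(-5, 4) = (15 - 3*(-5)) - 3*(-⅓) = (15 + 15) + 1 = 30 + 1 = 31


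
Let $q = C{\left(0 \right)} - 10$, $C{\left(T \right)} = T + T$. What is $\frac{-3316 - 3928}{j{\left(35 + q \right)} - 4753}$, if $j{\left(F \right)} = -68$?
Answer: $\frac{7244}{4821} \approx 1.5026$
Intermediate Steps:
$C{\left(T \right)} = 2 T$
$q = -10$ ($q = 2 \cdot 0 - 10 = 0 - 10 = -10$)
$\frac{-3316 - 3928}{j{\left(35 + q \right)} - 4753} = \frac{-3316 - 3928}{-68 - 4753} = - \frac{7244}{-4821} = \left(-7244\right) \left(- \frac{1}{4821}\right) = \frac{7244}{4821}$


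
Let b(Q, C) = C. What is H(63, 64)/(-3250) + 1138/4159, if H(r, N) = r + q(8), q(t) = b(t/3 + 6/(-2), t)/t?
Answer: 1716162/6758375 ≈ 0.25393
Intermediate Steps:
q(t) = 1 (q(t) = t/t = 1)
H(r, N) = 1 + r (H(r, N) = r + 1 = 1 + r)
H(63, 64)/(-3250) + 1138/4159 = (1 + 63)/(-3250) + 1138/4159 = 64*(-1/3250) + 1138*(1/4159) = -32/1625 + 1138/4159 = 1716162/6758375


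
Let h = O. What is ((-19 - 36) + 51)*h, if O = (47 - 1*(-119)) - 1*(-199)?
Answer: -1460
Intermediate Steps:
O = 365 (O = (47 + 119) + 199 = 166 + 199 = 365)
h = 365
((-19 - 36) + 51)*h = ((-19 - 36) + 51)*365 = (-55 + 51)*365 = -4*365 = -1460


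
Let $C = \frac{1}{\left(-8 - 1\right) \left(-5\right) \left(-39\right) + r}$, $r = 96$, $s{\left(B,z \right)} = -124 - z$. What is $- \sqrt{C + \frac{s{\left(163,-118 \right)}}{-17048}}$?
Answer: $- \frac{i \sqrt{12539811963}}{7070658} \approx - 0.015837 i$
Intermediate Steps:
$C = - \frac{1}{1659}$ ($C = \frac{1}{\left(-8 - 1\right) \left(-5\right) \left(-39\right) + 96} = \frac{1}{\left(-9\right) \left(-5\right) \left(-39\right) + 96} = \frac{1}{45 \left(-39\right) + 96} = \frac{1}{-1755 + 96} = \frac{1}{-1659} = - \frac{1}{1659} \approx -0.00060277$)
$- \sqrt{C + \frac{s{\left(163,-118 \right)}}{-17048}} = - \sqrt{- \frac{1}{1659} + \frac{-124 - -118}{-17048}} = - \sqrt{- \frac{1}{1659} + \left(-124 + 118\right) \left(- \frac{1}{17048}\right)} = - \sqrt{- \frac{1}{1659} - - \frac{3}{8524}} = - \sqrt{- \frac{1}{1659} + \frac{3}{8524}} = - \sqrt{- \frac{3547}{14141316}} = - \frac{i \sqrt{12539811963}}{7070658}$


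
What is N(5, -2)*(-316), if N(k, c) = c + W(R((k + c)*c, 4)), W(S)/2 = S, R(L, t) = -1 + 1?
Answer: 632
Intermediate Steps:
R(L, t) = 0
W(S) = 2*S
N(k, c) = c (N(k, c) = c + 2*0 = c + 0 = c)
N(5, -2)*(-316) = -2*(-316) = 632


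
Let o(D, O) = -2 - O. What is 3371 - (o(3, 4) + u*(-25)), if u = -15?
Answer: 3002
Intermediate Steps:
3371 - (o(3, 4) + u*(-25)) = 3371 - ((-2 - 1*4) - 15*(-25)) = 3371 - ((-2 - 4) + 375) = 3371 - (-6 + 375) = 3371 - 1*369 = 3371 - 369 = 3002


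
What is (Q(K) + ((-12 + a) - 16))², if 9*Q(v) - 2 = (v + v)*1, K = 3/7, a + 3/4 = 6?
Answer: 31956409/63504 ≈ 503.22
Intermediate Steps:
a = 21/4 (a = -¾ + 6 = 21/4 ≈ 5.2500)
K = 3/7 (K = 3*(⅐) = 3/7 ≈ 0.42857)
Q(v) = 2/9 + 2*v/9 (Q(v) = 2/9 + ((v + v)*1)/9 = 2/9 + ((2*v)*1)/9 = 2/9 + (2*v)/9 = 2/9 + 2*v/9)
(Q(K) + ((-12 + a) - 16))² = ((2/9 + (2/9)*(3/7)) + ((-12 + 21/4) - 16))² = ((2/9 + 2/21) + (-27/4 - 16))² = (20/63 - 91/4)² = (-5653/252)² = 31956409/63504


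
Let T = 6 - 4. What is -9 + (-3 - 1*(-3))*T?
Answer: -9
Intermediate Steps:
T = 2
-9 + (-3 - 1*(-3))*T = -9 + (-3 - 1*(-3))*2 = -9 + (-3 + 3)*2 = -9 + 0*2 = -9 + 0 = -9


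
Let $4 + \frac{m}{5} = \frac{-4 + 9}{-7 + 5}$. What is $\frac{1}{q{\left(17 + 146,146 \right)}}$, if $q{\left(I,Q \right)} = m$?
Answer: $- \frac{2}{65} \approx -0.030769$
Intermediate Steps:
$m = - \frac{65}{2}$ ($m = -20 + 5 \frac{-4 + 9}{-7 + 5} = -20 + 5 \frac{1}{-2} \cdot 5 = -20 + 5 \left(\left(- \frac{1}{2}\right) 5\right) = -20 + 5 \left(- \frac{5}{2}\right) = -20 - \frac{25}{2} = - \frac{65}{2} \approx -32.5$)
$q{\left(I,Q \right)} = - \frac{65}{2}$
$\frac{1}{q{\left(17 + 146,146 \right)}} = \frac{1}{- \frac{65}{2}} = - \frac{2}{65}$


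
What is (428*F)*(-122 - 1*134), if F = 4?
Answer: -438272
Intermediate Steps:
(428*F)*(-122 - 1*134) = (428*4)*(-122 - 1*134) = 1712*(-122 - 134) = 1712*(-256) = -438272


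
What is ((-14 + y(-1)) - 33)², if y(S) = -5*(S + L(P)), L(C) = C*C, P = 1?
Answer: 2209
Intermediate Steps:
L(C) = C²
y(S) = -5 - 5*S (y(S) = -5*(S + 1²) = -5*(S + 1) = -5*(1 + S) = -5 - 5*S)
((-14 + y(-1)) - 33)² = ((-14 + (-5 - 5*(-1))) - 33)² = ((-14 + (-5 + 5)) - 33)² = ((-14 + 0) - 33)² = (-14 - 33)² = (-47)² = 2209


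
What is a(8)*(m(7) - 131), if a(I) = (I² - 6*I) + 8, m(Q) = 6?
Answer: -3000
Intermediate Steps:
a(I) = 8 + I² - 6*I
a(8)*(m(7) - 131) = (8 + 8² - 6*8)*(6 - 131) = (8 + 64 - 48)*(-125) = 24*(-125) = -3000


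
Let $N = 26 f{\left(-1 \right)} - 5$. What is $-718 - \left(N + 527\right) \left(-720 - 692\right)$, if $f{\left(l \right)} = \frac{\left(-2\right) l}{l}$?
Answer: $662922$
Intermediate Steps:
$f{\left(l \right)} = -2$
$N = -57$ ($N = 26 \left(-2\right) - 5 = -52 - 5 = -57$)
$-718 - \left(N + 527\right) \left(-720 - 692\right) = -718 - \left(-57 + 527\right) \left(-720 - 692\right) = -718 - 470 \left(-1412\right) = -718 - -663640 = -718 + 663640 = 662922$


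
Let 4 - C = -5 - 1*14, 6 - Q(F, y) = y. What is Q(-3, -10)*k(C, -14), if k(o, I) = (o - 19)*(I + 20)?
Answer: 384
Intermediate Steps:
Q(F, y) = 6 - y
C = 23 (C = 4 - (-5 - 1*14) = 4 - (-5 - 14) = 4 - 1*(-19) = 4 + 19 = 23)
k(o, I) = (-19 + o)*(20 + I)
Q(-3, -10)*k(C, -14) = (6 - 1*(-10))*(-380 - 19*(-14) + 20*23 - 14*23) = (6 + 10)*(-380 + 266 + 460 - 322) = 16*24 = 384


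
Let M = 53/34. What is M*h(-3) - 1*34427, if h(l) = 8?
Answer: -585047/17 ≈ -34415.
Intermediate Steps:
M = 53/34 (M = 53*(1/34) = 53/34 ≈ 1.5588)
M*h(-3) - 1*34427 = (53/34)*8 - 1*34427 = 212/17 - 34427 = -585047/17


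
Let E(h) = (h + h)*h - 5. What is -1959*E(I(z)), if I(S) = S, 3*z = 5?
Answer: -3265/3 ≈ -1088.3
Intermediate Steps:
z = 5/3 (z = (⅓)*5 = 5/3 ≈ 1.6667)
E(h) = -5 + 2*h² (E(h) = (2*h)*h - 5 = 2*h² - 5 = -5 + 2*h²)
-1959*E(I(z)) = -1959*(-5 + 2*(5/3)²) = -1959*(-5 + 2*(25/9)) = -1959*(-5 + 50/9) = -1959*5/9 = -3265/3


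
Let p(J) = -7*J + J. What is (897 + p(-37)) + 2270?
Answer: 3389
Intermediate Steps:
p(J) = -6*J
(897 + p(-37)) + 2270 = (897 - 6*(-37)) + 2270 = (897 + 222) + 2270 = 1119 + 2270 = 3389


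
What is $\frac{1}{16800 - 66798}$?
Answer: $- \frac{1}{49998} \approx -2.0001 \cdot 10^{-5}$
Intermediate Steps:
$\frac{1}{16800 - 66798} = \frac{1}{-49998} = - \frac{1}{49998}$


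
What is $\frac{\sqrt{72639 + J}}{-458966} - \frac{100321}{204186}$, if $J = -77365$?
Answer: $- \frac{100321}{204186} - \frac{i \sqrt{4726}}{458966} \approx -0.49132 - 0.00014978 i$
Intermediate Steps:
$\frac{\sqrt{72639 + J}}{-458966} - \frac{100321}{204186} = \frac{\sqrt{72639 - 77365}}{-458966} - \frac{100321}{204186} = \sqrt{-4726} \left(- \frac{1}{458966}\right) - \frac{100321}{204186} = i \sqrt{4726} \left(- \frac{1}{458966}\right) - \frac{100321}{204186} = - \frac{i \sqrt{4726}}{458966} - \frac{100321}{204186} = - \frac{100321}{204186} - \frac{i \sqrt{4726}}{458966}$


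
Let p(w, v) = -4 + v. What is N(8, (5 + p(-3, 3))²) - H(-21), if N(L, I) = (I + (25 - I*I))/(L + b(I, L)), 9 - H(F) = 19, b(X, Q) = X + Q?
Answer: 105/32 ≈ 3.2813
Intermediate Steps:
b(X, Q) = Q + X
H(F) = -10 (H(F) = 9 - 1*19 = 9 - 19 = -10)
N(L, I) = (25 + I - I²)/(I + 2*L) (N(L, I) = (I + (25 - I*I))/(L + (L + I)) = (I + (25 - I²))/(L + (I + L)) = (25 + I - I²)/(I + 2*L))
N(8, (5 + p(-3, 3))²) - H(-21) = (25 + (5 + (-4 + 3))² - ((5 + (-4 + 3))²)²)/((5 + (-4 + 3))² + 2*8) - 1*(-10) = (25 + (5 - 1)² - ((5 - 1)²)²)/((5 - 1)² + 16) + 10 = (25 + 4² - (4²)²)/(4² + 16) + 10 = (25 + 16 - 1*16²)/(16 + 16) + 10 = (25 + 16 - 1*256)/32 + 10 = (25 + 16 - 256)/32 + 10 = (1/32)*(-215) + 10 = -215/32 + 10 = 105/32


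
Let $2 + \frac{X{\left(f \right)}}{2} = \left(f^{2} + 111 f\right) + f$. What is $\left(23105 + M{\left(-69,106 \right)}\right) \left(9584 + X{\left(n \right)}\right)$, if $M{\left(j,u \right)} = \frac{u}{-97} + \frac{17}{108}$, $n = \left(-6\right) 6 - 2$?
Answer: $\frac{239375761009}{2619} \approx 9.14 \cdot 10^{7}$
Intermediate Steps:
$n = -38$ ($n = -36 - 2 = -38$)
$M{\left(j,u \right)} = \frac{17}{108} - \frac{u}{97}$ ($M{\left(j,u \right)} = u \left(- \frac{1}{97}\right) + 17 \cdot \frac{1}{108} = - \frac{u}{97} + \frac{17}{108} = \frac{17}{108} - \frac{u}{97}$)
$X{\left(f \right)} = -4 + 2 f^{2} + 224 f$ ($X{\left(f \right)} = -4 + 2 \left(\left(f^{2} + 111 f\right) + f\right) = -4 + 2 \left(f^{2} + 112 f\right) = -4 + \left(2 f^{2} + 224 f\right) = -4 + 2 f^{2} + 224 f$)
$\left(23105 + M{\left(-69,106 \right)}\right) \left(9584 + X{\left(n \right)}\right) = \left(23105 + \left(\frac{17}{108} - \frac{106}{97}\right)\right) \left(9584 + \left(-4 + 2 \left(-38\right)^{2} + 224 \left(-38\right)\right)\right) = \left(23105 + \left(\frac{17}{108} - \frac{106}{97}\right)\right) \left(9584 - 5628\right) = \left(23105 - \frac{9799}{10476}\right) \left(9584 - 5628\right) = \frac{242038181 \left(9584 - 5628\right)}{10476} = \frac{242038181}{10476} \cdot 3956 = \frac{239375761009}{2619}$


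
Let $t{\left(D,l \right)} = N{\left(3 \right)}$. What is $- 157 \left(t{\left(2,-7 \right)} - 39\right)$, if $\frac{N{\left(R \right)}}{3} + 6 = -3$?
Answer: $10362$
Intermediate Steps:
$N{\left(R \right)} = -27$ ($N{\left(R \right)} = -18 + 3 \left(-3\right) = -18 - 9 = -27$)
$t{\left(D,l \right)} = -27$
$- 157 \left(t{\left(2,-7 \right)} - 39\right) = - 157 \left(-27 - 39\right) = \left(-157\right) \left(-66\right) = 10362$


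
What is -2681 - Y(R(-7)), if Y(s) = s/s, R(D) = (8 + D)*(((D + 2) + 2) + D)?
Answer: -2682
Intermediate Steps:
R(D) = (4 + 2*D)*(8 + D) (R(D) = (8 + D)*(((2 + D) + 2) + D) = (8 + D)*((4 + D) + D) = (8 + D)*(4 + 2*D) = (4 + 2*D)*(8 + D))
Y(s) = 1
-2681 - Y(R(-7)) = -2681 - 1*1 = -2681 - 1 = -2682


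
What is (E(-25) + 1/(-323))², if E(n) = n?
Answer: 65221776/104329 ≈ 625.15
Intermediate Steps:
(E(-25) + 1/(-323))² = (-25 + 1/(-323))² = (-25 - 1/323)² = (-8076/323)² = 65221776/104329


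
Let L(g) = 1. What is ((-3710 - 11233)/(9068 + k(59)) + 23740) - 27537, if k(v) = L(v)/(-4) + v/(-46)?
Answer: -3168509411/834115 ≈ -3798.6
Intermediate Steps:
k(v) = -¼ - v/46 (k(v) = 1/(-4) + v/(-46) = 1*(-¼) + v*(-1/46) = -¼ - v/46)
((-3710 - 11233)/(9068 + k(59)) + 23740) - 27537 = ((-3710 - 11233)/(9068 + (-¼ - 1/46*59)) + 23740) - 27537 = (-14943/(9068 + (-¼ - 59/46)) + 23740) - 27537 = (-14943/(9068 - 141/92) + 23740) - 27537 = (-14943/834115/92 + 23740) - 27537 = (-14943*92/834115 + 23740) - 27537 = (-1374756/834115 + 23740) - 27537 = 19800515344/834115 - 27537 = -3168509411/834115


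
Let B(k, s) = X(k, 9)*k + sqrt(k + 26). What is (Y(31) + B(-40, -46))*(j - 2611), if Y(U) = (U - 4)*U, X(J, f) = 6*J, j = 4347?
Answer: 18118632 + 1736*I*sqrt(14) ≈ 1.8119e+7 + 6495.5*I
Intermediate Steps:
B(k, s) = sqrt(26 + k) + 6*k**2 (B(k, s) = (6*k)*k + sqrt(k + 26) = 6*k**2 + sqrt(26 + k) = sqrt(26 + k) + 6*k**2)
Y(U) = U*(-4 + U) (Y(U) = (-4 + U)*U = U*(-4 + U))
(Y(31) + B(-40, -46))*(j - 2611) = (31*(-4 + 31) + (sqrt(26 - 40) + 6*(-40)**2))*(4347 - 2611) = (31*27 + (sqrt(-14) + 6*1600))*1736 = (837 + (I*sqrt(14) + 9600))*1736 = (837 + (9600 + I*sqrt(14)))*1736 = (10437 + I*sqrt(14))*1736 = 18118632 + 1736*I*sqrt(14)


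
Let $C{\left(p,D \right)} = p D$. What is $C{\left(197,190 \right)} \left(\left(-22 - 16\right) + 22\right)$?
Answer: $-598880$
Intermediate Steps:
$C{\left(p,D \right)} = D p$
$C{\left(197,190 \right)} \left(\left(-22 - 16\right) + 22\right) = 190 \cdot 197 \left(\left(-22 - 16\right) + 22\right) = 37430 \left(-38 + 22\right) = 37430 \left(-16\right) = -598880$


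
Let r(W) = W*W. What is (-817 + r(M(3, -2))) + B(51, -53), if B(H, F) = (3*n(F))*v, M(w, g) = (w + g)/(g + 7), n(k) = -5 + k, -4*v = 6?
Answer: -13899/25 ≈ -555.96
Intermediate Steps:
v = -3/2 (v = -1/4*6 = -3/2 ≈ -1.5000)
M(w, g) = (g + w)/(7 + g)
B(H, F) = 45/2 - 9*F/2 (B(H, F) = (3*(-5 + F))*(-3/2) = (-15 + 3*F)*(-3/2) = 45/2 - 9*F/2)
r(W) = W**2
(-817 + r(M(3, -2))) + B(51, -53) = (-817 + ((-2 + 3)/(7 - 2))**2) + (45/2 - 9/2*(-53)) = (-817 + (1/5)**2) + (45/2 + 477/2) = (-817 + ((1/5)*1)**2) + 261 = (-817 + (1/5)**2) + 261 = (-817 + 1/25) + 261 = -20424/25 + 261 = -13899/25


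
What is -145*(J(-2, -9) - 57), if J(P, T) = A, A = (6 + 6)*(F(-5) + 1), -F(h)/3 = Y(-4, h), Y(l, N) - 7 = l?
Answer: 22185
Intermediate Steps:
Y(l, N) = 7 + l
F(h) = -9 (F(h) = -3*(7 - 4) = -3*3 = -9)
A = -96 (A = (6 + 6)*(-9 + 1) = 12*(-8) = -96)
J(P, T) = -96
-145*(J(-2, -9) - 57) = -145*(-96 - 57) = -145*(-153) = 22185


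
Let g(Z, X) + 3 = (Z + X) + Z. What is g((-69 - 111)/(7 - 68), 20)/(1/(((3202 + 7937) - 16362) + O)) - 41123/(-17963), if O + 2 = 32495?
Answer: 684324369473/1095743 ≈ 6.2453e+5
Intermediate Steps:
O = 32493 (O = -2 + 32495 = 32493)
g(Z, X) = -3 + X + 2*Z (g(Z, X) = -3 + ((Z + X) + Z) = -3 + ((X + Z) + Z) = -3 + (X + 2*Z) = -3 + X + 2*Z)
g((-69 - 111)/(7 - 68), 20)/(1/(((3202 + 7937) - 16362) + O)) - 41123/(-17963) = (-3 + 20 + 2*((-69 - 111)/(7 - 68)))/(1/(((3202 + 7937) - 16362) + 32493)) - 41123/(-17963) = (-3 + 20 + 2*(-180/(-61)))/(1/((11139 - 16362) + 32493)) - 41123*(-1/17963) = (-3 + 20 + 2*(-180*(-1/61)))/(1/(-5223 + 32493)) + 41123/17963 = (-3 + 20 + 2*(180/61))/(1/27270) + 41123/17963 = (-3 + 20 + 360/61)/(1/27270) + 41123/17963 = (1397/61)*27270 + 41123/17963 = 38096190/61 + 41123/17963 = 684324369473/1095743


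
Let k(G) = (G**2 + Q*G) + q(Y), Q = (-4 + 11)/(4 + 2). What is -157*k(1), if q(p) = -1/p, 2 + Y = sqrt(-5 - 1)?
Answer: -11147/30 - 157*I*sqrt(6)/10 ≈ -371.57 - 38.457*I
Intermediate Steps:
Q = 7/6 ≈ 1.1667
Y = -2 + I*sqrt(6) (Y = -2 + sqrt(-5 - 1) = -2 + sqrt(-6) = -2 + I*sqrt(6) ≈ -2.0 + 2.4495*I)
k(G) = G**2 - 1/(-2 + I*sqrt(6)) + 7*G/6 (k(G) = (G**2 + 7*G/6) - 1/(-2 + I*sqrt(6)) = G**2 - 1/(-2 + I*sqrt(6)) + 7*G/6)
-157*k(1) = -157*(1/5 + 1**2 + (7/6)*1 + I*sqrt(6)/10) = -157*(1/5 + 1 + 7/6 + I*sqrt(6)/10) = -157*(71/30 + I*sqrt(6)/10) = -11147/30 - 157*I*sqrt(6)/10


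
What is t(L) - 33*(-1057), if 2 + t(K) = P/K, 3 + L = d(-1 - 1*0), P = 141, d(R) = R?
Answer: 139375/4 ≈ 34844.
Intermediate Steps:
L = -4 (L = -3 + (-1 - 1*0) = -3 + (-1 + 0) = -3 - 1 = -4)
t(K) = -2 + 141/K
t(L) - 33*(-1057) = (-2 + 141/(-4)) - 33*(-1057) = (-2 + 141*(-1/4)) + 34881 = (-2 - 141/4) + 34881 = -149/4 + 34881 = 139375/4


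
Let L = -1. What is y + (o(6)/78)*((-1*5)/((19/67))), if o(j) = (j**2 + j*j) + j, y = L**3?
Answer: -354/19 ≈ -18.632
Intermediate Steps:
y = -1 (y = (-1)**3 = -1)
o(j) = j + 2*j**2 (o(j) = (j**2 + j**2) + j = 2*j**2 + j = j + 2*j**2)
y + (o(6)/78)*((-1*5)/((19/67))) = -1 + ((6*(1 + 2*6))/78)*((-1*5)/((19/67))) = -1 + ((6*(1 + 12))*(1/78))*(-5/(19*(1/67))) = -1 + ((6*13)*(1/78))*(-5/19/67) = -1 + (78*(1/78))*(-5*67/19) = -1 + 1*(-335/19) = -1 - 335/19 = -354/19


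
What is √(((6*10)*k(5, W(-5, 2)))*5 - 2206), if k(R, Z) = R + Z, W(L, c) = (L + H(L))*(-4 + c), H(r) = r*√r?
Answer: √(2294 + 3000*I*√5) ≈ 68.497 + 48.967*I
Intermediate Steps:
H(r) = r^(3/2)
W(L, c) = (-4 + c)*(L + L^(3/2)) (W(L, c) = (L + L^(3/2))*(-4 + c) = (-4 + c)*(L + L^(3/2)))
√(((6*10)*k(5, W(-5, 2)))*5 - 2206) = √(((6*10)*(5 + (-4*(-5) - (-20)*I*√5 - 5*2 + 2*(-5)^(3/2))))*5 - 2206) = √((60*(5 + (20 - (-20)*I*√5 - 10 + 2*(-5*I*√5))))*5 - 2206) = √((60*(5 + (20 + 20*I*√5 - 10 - 10*I*√5)))*5 - 2206) = √((60*(5 + (10 + 10*I*√5)))*5 - 2206) = √((60*(15 + 10*I*√5))*5 - 2206) = √((900 + 600*I*√5)*5 - 2206) = √((4500 + 3000*I*√5) - 2206) = √(2294 + 3000*I*√5)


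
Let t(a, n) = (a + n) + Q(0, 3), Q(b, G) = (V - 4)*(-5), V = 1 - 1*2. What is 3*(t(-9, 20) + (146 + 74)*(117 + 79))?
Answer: 129468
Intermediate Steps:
V = -1 (V = 1 - 2 = -1)
Q(b, G) = 25 (Q(b, G) = (-1 - 4)*(-5) = -5*(-5) = 25)
t(a, n) = 25 + a + n (t(a, n) = (a + n) + 25 = 25 + a + n)
3*(t(-9, 20) + (146 + 74)*(117 + 79)) = 3*((25 - 9 + 20) + (146 + 74)*(117 + 79)) = 3*(36 + 220*196) = 3*(36 + 43120) = 3*43156 = 129468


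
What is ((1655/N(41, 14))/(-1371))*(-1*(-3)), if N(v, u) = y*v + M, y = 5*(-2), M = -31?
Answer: 1655/201537 ≈ 0.0082119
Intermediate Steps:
y = -10
N(v, u) = -31 - 10*v (N(v, u) = -10*v - 31 = -31 - 10*v)
((1655/N(41, 14))/(-1371))*(-1*(-3)) = ((1655/(-31 - 10*41))/(-1371))*(-1*(-3)) = ((1655/(-31 - 410))*(-1/1371))*3 = ((1655/(-441))*(-1/1371))*3 = ((1655*(-1/441))*(-1/1371))*3 = -1655/441*(-1/1371)*3 = (1655/604611)*3 = 1655/201537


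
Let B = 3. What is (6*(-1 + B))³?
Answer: 1728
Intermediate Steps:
(6*(-1 + B))³ = (6*(-1 + 3))³ = (6*2)³ = 12³ = 1728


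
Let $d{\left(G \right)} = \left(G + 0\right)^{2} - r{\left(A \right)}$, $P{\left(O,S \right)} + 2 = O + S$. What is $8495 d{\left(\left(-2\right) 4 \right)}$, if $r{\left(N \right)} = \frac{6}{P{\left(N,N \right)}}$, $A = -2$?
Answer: $552175$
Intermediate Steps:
$P{\left(O,S \right)} = -2 + O + S$ ($P{\left(O,S \right)} = -2 + \left(O + S\right) = -2 + O + S$)
$r{\left(N \right)} = \frac{6}{-2 + 2 N}$ ($r{\left(N \right)} = \frac{6}{-2 + N + N} = \frac{6}{-2 + 2 N}$)
$d{\left(G \right)} = 1 + G^{2}$ ($d{\left(G \right)} = \left(G + 0\right)^{2} - \frac{3}{-1 - 2} = G^{2} - \frac{3}{-3} = G^{2} - 3 \left(- \frac{1}{3}\right) = G^{2} - -1 = G^{2} + 1 = 1 + G^{2}$)
$8495 d{\left(\left(-2\right) 4 \right)} = 8495 \left(1 + \left(\left(-2\right) 4\right)^{2}\right) = 8495 \left(1 + \left(-8\right)^{2}\right) = 8495 \left(1 + 64\right) = 8495 \cdot 65 = 552175$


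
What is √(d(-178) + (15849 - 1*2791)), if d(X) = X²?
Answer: √44742 ≈ 211.52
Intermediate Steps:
√(d(-178) + (15849 - 1*2791)) = √((-178)² + (15849 - 1*2791)) = √(31684 + (15849 - 2791)) = √(31684 + 13058) = √44742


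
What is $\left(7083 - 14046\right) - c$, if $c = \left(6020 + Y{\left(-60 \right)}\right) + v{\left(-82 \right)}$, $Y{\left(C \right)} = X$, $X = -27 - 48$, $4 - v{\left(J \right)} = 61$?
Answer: $-12851$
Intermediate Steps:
$v{\left(J \right)} = -57$ ($v{\left(J \right)} = 4 - 61 = -57$)
$X = -75$
$Y{\left(C \right)} = -75$
$c = 5888$ ($c = \left(6020 - 75\right) - 57 = 5945 - 57 = 5888$)
$\left(7083 - 14046\right) - c = \left(7083 - 14046\right) - 5888 = -6963 - 5888 = -12851$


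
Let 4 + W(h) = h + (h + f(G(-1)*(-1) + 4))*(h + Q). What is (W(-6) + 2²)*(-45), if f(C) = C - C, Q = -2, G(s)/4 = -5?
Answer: -1890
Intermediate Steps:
G(s) = -20 (G(s) = 4*(-5) = -20)
f(C) = 0
W(h) = -4 + h + h*(-2 + h) (W(h) = -4 + (h + (h + 0)*(h - 2)) = -4 + (h + h*(-2 + h)) = -4 + h + h*(-2 + h))
(W(-6) + 2²)*(-45) = ((-4 + (-6)² - 1*(-6)) + 2²)*(-45) = ((-4 + 36 + 6) + 4)*(-45) = (38 + 4)*(-45) = 42*(-45) = -1890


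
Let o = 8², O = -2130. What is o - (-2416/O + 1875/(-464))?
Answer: 33062603/494160 ≈ 66.907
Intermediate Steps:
o = 64
o - (-2416/O + 1875/(-464)) = 64 - (-2416/(-2130) + 1875/(-464)) = 64 - (-2416*(-1/2130) + 1875*(-1/464)) = 64 - (1208/1065 - 1875/464) = 64 - 1*(-1436363/494160) = 64 + 1436363/494160 = 33062603/494160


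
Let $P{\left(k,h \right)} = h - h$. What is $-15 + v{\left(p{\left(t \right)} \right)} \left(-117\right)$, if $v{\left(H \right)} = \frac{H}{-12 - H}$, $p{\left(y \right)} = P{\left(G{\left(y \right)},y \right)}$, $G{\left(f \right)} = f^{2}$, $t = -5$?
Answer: $-15$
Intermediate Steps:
$P{\left(k,h \right)} = 0$
$p{\left(y \right)} = 0$
$-15 + v{\left(p{\left(t \right)} \right)} \left(-117\right) = -15 + \left(-1\right) 0 \frac{1}{12 + 0} \left(-117\right) = -15 + \left(-1\right) 0 \cdot \frac{1}{12} \left(-117\right) = -15 + 0 \left(-117\right) = -15 + 0 = -15$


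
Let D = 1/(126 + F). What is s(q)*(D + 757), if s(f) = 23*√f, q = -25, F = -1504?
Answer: 119961675*I/1378 ≈ 87055.0*I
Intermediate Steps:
D = -1/1378 (D = 1/(126 - 1504) = 1/(-1378) = -1/1378 ≈ -0.00072569)
s(q)*(D + 757) = (23*√(-25))*(-1/1378 + 757) = (23*(5*I))*(1043145/1378) = (115*I)*(1043145/1378) = 119961675*I/1378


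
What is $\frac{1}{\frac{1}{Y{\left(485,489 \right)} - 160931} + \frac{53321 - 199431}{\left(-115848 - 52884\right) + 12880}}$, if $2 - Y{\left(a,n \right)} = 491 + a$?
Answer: $\frac{12616609030}{11827891849} \approx 1.0667$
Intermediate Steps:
$Y{\left(a,n \right)} = -489 - a$ ($Y{\left(a,n \right)} = 2 - \left(491 + a\right) = -489 - a$)
$\frac{1}{\frac{1}{Y{\left(485,489 \right)} - 160931} + \frac{53321 - 199431}{\left(-115848 - 52884\right) + 12880}} = \frac{1}{\frac{1}{\left(-489 - 485\right) - 160931} + \frac{53321 - 199431}{\left(-115848 - 52884\right) + 12880}} = \frac{1}{\frac{1}{\left(-489 - 485\right) - 160931} - \frac{146110}{\left(-115848 - 52884\right) + 12880}} = \frac{1}{\frac{1}{-974 - 160931} - \frac{146110}{-168732 + 12880}} = \frac{1}{\frac{1}{-161905} - \frac{146110}{-155852}} = \frac{1}{- \frac{1}{161905} - - \frac{73055}{77926}} = \frac{1}{- \frac{1}{161905} + \frac{73055}{77926}} = \frac{1}{\frac{11827891849}{12616609030}} = \frac{12616609030}{11827891849}$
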